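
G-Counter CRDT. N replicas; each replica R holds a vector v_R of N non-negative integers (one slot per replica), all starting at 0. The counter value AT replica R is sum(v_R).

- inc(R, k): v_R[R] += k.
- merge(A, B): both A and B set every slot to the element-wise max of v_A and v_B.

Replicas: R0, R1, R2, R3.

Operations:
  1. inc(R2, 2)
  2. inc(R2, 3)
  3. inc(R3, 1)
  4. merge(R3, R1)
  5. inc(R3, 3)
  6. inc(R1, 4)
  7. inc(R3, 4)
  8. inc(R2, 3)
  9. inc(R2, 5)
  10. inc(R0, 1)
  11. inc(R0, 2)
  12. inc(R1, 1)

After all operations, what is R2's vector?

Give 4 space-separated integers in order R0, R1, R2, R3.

Op 1: inc R2 by 2 -> R2=(0,0,2,0) value=2
Op 2: inc R2 by 3 -> R2=(0,0,5,0) value=5
Op 3: inc R3 by 1 -> R3=(0,0,0,1) value=1
Op 4: merge R3<->R1 -> R3=(0,0,0,1) R1=(0,0,0,1)
Op 5: inc R3 by 3 -> R3=(0,0,0,4) value=4
Op 6: inc R1 by 4 -> R1=(0,4,0,1) value=5
Op 7: inc R3 by 4 -> R3=(0,0,0,8) value=8
Op 8: inc R2 by 3 -> R2=(0,0,8,0) value=8
Op 9: inc R2 by 5 -> R2=(0,0,13,0) value=13
Op 10: inc R0 by 1 -> R0=(1,0,0,0) value=1
Op 11: inc R0 by 2 -> R0=(3,0,0,0) value=3
Op 12: inc R1 by 1 -> R1=(0,5,0,1) value=6

Answer: 0 0 13 0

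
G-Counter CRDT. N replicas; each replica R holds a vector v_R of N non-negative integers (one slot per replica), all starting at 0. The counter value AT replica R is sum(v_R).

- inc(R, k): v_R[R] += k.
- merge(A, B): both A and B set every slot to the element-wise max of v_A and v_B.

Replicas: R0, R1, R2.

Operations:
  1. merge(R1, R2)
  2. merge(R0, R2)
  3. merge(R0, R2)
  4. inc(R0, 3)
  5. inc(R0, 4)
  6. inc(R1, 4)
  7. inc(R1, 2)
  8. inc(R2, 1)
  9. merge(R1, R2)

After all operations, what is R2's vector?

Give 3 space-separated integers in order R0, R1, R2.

Answer: 0 6 1

Derivation:
Op 1: merge R1<->R2 -> R1=(0,0,0) R2=(0,0,0)
Op 2: merge R0<->R2 -> R0=(0,0,0) R2=(0,0,0)
Op 3: merge R0<->R2 -> R0=(0,0,0) R2=(0,0,0)
Op 4: inc R0 by 3 -> R0=(3,0,0) value=3
Op 5: inc R0 by 4 -> R0=(7,0,0) value=7
Op 6: inc R1 by 4 -> R1=(0,4,0) value=4
Op 7: inc R1 by 2 -> R1=(0,6,0) value=6
Op 8: inc R2 by 1 -> R2=(0,0,1) value=1
Op 9: merge R1<->R2 -> R1=(0,6,1) R2=(0,6,1)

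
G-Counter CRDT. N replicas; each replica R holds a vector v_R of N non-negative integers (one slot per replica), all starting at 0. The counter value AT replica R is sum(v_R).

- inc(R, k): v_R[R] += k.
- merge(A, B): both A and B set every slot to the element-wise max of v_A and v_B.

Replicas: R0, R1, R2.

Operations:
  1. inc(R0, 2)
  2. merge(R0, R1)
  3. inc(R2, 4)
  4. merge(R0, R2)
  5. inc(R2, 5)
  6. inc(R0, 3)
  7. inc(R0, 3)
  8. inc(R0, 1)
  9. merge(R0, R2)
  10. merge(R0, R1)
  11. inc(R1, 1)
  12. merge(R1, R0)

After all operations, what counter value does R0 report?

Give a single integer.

Answer: 19

Derivation:
Op 1: inc R0 by 2 -> R0=(2,0,0) value=2
Op 2: merge R0<->R1 -> R0=(2,0,0) R1=(2,0,0)
Op 3: inc R2 by 4 -> R2=(0,0,4) value=4
Op 4: merge R0<->R2 -> R0=(2,0,4) R2=(2,0,4)
Op 5: inc R2 by 5 -> R2=(2,0,9) value=11
Op 6: inc R0 by 3 -> R0=(5,0,4) value=9
Op 7: inc R0 by 3 -> R0=(8,0,4) value=12
Op 8: inc R0 by 1 -> R0=(9,0,4) value=13
Op 9: merge R0<->R2 -> R0=(9,0,9) R2=(9,0,9)
Op 10: merge R0<->R1 -> R0=(9,0,9) R1=(9,0,9)
Op 11: inc R1 by 1 -> R1=(9,1,9) value=19
Op 12: merge R1<->R0 -> R1=(9,1,9) R0=(9,1,9)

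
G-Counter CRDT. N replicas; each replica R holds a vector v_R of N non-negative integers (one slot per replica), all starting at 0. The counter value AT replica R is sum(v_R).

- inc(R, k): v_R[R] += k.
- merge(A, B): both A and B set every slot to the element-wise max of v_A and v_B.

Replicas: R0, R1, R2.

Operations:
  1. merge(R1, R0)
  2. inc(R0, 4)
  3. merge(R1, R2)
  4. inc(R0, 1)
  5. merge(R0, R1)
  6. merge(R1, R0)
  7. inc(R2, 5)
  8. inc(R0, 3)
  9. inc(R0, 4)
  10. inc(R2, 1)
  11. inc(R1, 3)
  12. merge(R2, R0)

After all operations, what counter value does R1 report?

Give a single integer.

Op 1: merge R1<->R0 -> R1=(0,0,0) R0=(0,0,0)
Op 2: inc R0 by 4 -> R0=(4,0,0) value=4
Op 3: merge R1<->R2 -> R1=(0,0,0) R2=(0,0,0)
Op 4: inc R0 by 1 -> R0=(5,0,0) value=5
Op 5: merge R0<->R1 -> R0=(5,0,0) R1=(5,0,0)
Op 6: merge R1<->R0 -> R1=(5,0,0) R0=(5,0,0)
Op 7: inc R2 by 5 -> R2=(0,0,5) value=5
Op 8: inc R0 by 3 -> R0=(8,0,0) value=8
Op 9: inc R0 by 4 -> R0=(12,0,0) value=12
Op 10: inc R2 by 1 -> R2=(0,0,6) value=6
Op 11: inc R1 by 3 -> R1=(5,3,0) value=8
Op 12: merge R2<->R0 -> R2=(12,0,6) R0=(12,0,6)

Answer: 8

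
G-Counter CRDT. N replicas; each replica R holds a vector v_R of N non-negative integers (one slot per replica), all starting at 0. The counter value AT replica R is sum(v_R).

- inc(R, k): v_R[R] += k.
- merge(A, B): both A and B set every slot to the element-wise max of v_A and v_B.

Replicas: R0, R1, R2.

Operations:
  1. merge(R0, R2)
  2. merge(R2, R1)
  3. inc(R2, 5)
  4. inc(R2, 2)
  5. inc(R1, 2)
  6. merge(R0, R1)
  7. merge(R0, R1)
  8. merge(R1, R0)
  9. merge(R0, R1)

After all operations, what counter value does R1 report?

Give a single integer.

Op 1: merge R0<->R2 -> R0=(0,0,0) R2=(0,0,0)
Op 2: merge R2<->R1 -> R2=(0,0,0) R1=(0,0,0)
Op 3: inc R2 by 5 -> R2=(0,0,5) value=5
Op 4: inc R2 by 2 -> R2=(0,0,7) value=7
Op 5: inc R1 by 2 -> R1=(0,2,0) value=2
Op 6: merge R0<->R1 -> R0=(0,2,0) R1=(0,2,0)
Op 7: merge R0<->R1 -> R0=(0,2,0) R1=(0,2,0)
Op 8: merge R1<->R0 -> R1=(0,2,0) R0=(0,2,0)
Op 9: merge R0<->R1 -> R0=(0,2,0) R1=(0,2,0)

Answer: 2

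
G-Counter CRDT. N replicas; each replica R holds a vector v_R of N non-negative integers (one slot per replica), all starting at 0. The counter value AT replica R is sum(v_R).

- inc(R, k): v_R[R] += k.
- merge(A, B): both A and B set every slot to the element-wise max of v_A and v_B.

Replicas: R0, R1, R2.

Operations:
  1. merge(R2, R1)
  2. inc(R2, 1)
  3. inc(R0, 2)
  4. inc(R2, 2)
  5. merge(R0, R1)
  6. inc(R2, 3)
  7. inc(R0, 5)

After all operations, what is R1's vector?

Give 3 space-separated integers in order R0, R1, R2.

Answer: 2 0 0

Derivation:
Op 1: merge R2<->R1 -> R2=(0,0,0) R1=(0,0,0)
Op 2: inc R2 by 1 -> R2=(0,0,1) value=1
Op 3: inc R0 by 2 -> R0=(2,0,0) value=2
Op 4: inc R2 by 2 -> R2=(0,0,3) value=3
Op 5: merge R0<->R1 -> R0=(2,0,0) R1=(2,0,0)
Op 6: inc R2 by 3 -> R2=(0,0,6) value=6
Op 7: inc R0 by 5 -> R0=(7,0,0) value=7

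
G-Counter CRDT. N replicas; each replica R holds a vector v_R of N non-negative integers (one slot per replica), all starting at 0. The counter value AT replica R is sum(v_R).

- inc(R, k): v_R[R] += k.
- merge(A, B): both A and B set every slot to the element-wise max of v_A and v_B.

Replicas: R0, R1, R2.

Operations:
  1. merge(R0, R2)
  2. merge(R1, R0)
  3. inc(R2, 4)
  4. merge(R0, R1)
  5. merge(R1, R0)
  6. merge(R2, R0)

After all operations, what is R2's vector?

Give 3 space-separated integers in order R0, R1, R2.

Op 1: merge R0<->R2 -> R0=(0,0,0) R2=(0,0,0)
Op 2: merge R1<->R0 -> R1=(0,0,0) R0=(0,0,0)
Op 3: inc R2 by 4 -> R2=(0,0,4) value=4
Op 4: merge R0<->R1 -> R0=(0,0,0) R1=(0,0,0)
Op 5: merge R1<->R0 -> R1=(0,0,0) R0=(0,0,0)
Op 6: merge R2<->R0 -> R2=(0,0,4) R0=(0,0,4)

Answer: 0 0 4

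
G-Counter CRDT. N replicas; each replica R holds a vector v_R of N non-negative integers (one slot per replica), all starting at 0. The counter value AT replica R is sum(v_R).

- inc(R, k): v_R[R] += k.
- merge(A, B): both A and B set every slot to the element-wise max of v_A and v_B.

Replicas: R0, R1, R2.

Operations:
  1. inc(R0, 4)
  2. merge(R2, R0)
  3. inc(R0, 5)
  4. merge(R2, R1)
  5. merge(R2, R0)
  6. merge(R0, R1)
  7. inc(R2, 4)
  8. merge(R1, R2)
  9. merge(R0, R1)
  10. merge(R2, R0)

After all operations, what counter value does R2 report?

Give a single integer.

Op 1: inc R0 by 4 -> R0=(4,0,0) value=4
Op 2: merge R2<->R0 -> R2=(4,0,0) R0=(4,0,0)
Op 3: inc R0 by 5 -> R0=(9,0,0) value=9
Op 4: merge R2<->R1 -> R2=(4,0,0) R1=(4,0,0)
Op 5: merge R2<->R0 -> R2=(9,0,0) R0=(9,0,0)
Op 6: merge R0<->R1 -> R0=(9,0,0) R1=(9,0,0)
Op 7: inc R2 by 4 -> R2=(9,0,4) value=13
Op 8: merge R1<->R2 -> R1=(9,0,4) R2=(9,0,4)
Op 9: merge R0<->R1 -> R0=(9,0,4) R1=(9,0,4)
Op 10: merge R2<->R0 -> R2=(9,0,4) R0=(9,0,4)

Answer: 13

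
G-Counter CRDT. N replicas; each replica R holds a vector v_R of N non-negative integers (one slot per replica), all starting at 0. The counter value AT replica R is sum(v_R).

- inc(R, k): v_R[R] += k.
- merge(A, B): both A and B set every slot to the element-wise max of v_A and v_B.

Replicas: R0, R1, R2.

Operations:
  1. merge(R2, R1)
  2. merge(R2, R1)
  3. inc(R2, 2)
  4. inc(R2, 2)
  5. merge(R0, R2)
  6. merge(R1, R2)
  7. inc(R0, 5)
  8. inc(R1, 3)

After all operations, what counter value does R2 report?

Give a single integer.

Answer: 4

Derivation:
Op 1: merge R2<->R1 -> R2=(0,0,0) R1=(0,0,0)
Op 2: merge R2<->R1 -> R2=(0,0,0) R1=(0,0,0)
Op 3: inc R2 by 2 -> R2=(0,0,2) value=2
Op 4: inc R2 by 2 -> R2=(0,0,4) value=4
Op 5: merge R0<->R2 -> R0=(0,0,4) R2=(0,0,4)
Op 6: merge R1<->R2 -> R1=(0,0,4) R2=(0,0,4)
Op 7: inc R0 by 5 -> R0=(5,0,4) value=9
Op 8: inc R1 by 3 -> R1=(0,3,4) value=7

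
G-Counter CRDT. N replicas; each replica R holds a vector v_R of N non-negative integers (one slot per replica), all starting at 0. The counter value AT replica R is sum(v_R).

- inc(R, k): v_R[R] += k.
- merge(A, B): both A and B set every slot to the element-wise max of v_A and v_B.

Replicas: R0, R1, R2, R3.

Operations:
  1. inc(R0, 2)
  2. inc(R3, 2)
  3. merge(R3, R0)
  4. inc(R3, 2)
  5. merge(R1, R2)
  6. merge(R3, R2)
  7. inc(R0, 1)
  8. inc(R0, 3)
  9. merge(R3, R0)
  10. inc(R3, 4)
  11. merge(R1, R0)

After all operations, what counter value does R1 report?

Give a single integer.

Op 1: inc R0 by 2 -> R0=(2,0,0,0) value=2
Op 2: inc R3 by 2 -> R3=(0,0,0,2) value=2
Op 3: merge R3<->R0 -> R3=(2,0,0,2) R0=(2,0,0,2)
Op 4: inc R3 by 2 -> R3=(2,0,0,4) value=6
Op 5: merge R1<->R2 -> R1=(0,0,0,0) R2=(0,0,0,0)
Op 6: merge R3<->R2 -> R3=(2,0,0,4) R2=(2,0,0,4)
Op 7: inc R0 by 1 -> R0=(3,0,0,2) value=5
Op 8: inc R0 by 3 -> R0=(6,0,0,2) value=8
Op 9: merge R3<->R0 -> R3=(6,0,0,4) R0=(6,0,0,4)
Op 10: inc R3 by 4 -> R3=(6,0,0,8) value=14
Op 11: merge R1<->R0 -> R1=(6,0,0,4) R0=(6,0,0,4)

Answer: 10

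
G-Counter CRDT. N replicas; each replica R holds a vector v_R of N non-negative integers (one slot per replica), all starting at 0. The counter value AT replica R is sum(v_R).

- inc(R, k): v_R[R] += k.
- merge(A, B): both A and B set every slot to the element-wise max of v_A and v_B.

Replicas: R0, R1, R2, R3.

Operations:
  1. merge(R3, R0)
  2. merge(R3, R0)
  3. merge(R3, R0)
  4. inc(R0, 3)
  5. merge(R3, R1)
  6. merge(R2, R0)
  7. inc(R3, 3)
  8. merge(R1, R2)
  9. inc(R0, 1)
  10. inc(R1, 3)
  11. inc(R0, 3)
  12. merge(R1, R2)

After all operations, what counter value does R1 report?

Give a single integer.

Op 1: merge R3<->R0 -> R3=(0,0,0,0) R0=(0,0,0,0)
Op 2: merge R3<->R0 -> R3=(0,0,0,0) R0=(0,0,0,0)
Op 3: merge R3<->R0 -> R3=(0,0,0,0) R0=(0,0,0,0)
Op 4: inc R0 by 3 -> R0=(3,0,0,0) value=3
Op 5: merge R3<->R1 -> R3=(0,0,0,0) R1=(0,0,0,0)
Op 6: merge R2<->R0 -> R2=(3,0,0,0) R0=(3,0,0,0)
Op 7: inc R3 by 3 -> R3=(0,0,0,3) value=3
Op 8: merge R1<->R2 -> R1=(3,0,0,0) R2=(3,0,0,0)
Op 9: inc R0 by 1 -> R0=(4,0,0,0) value=4
Op 10: inc R1 by 3 -> R1=(3,3,0,0) value=6
Op 11: inc R0 by 3 -> R0=(7,0,0,0) value=7
Op 12: merge R1<->R2 -> R1=(3,3,0,0) R2=(3,3,0,0)

Answer: 6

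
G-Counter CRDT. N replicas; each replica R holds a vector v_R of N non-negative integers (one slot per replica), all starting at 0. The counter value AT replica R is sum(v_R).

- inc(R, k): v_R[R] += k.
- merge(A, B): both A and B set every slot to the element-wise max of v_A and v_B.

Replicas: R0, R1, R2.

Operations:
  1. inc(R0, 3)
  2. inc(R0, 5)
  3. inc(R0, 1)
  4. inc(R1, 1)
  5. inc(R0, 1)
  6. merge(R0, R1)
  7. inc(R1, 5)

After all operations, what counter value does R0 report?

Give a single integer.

Answer: 11

Derivation:
Op 1: inc R0 by 3 -> R0=(3,0,0) value=3
Op 2: inc R0 by 5 -> R0=(8,0,0) value=8
Op 3: inc R0 by 1 -> R0=(9,0,0) value=9
Op 4: inc R1 by 1 -> R1=(0,1,0) value=1
Op 5: inc R0 by 1 -> R0=(10,0,0) value=10
Op 6: merge R0<->R1 -> R0=(10,1,0) R1=(10,1,0)
Op 7: inc R1 by 5 -> R1=(10,6,0) value=16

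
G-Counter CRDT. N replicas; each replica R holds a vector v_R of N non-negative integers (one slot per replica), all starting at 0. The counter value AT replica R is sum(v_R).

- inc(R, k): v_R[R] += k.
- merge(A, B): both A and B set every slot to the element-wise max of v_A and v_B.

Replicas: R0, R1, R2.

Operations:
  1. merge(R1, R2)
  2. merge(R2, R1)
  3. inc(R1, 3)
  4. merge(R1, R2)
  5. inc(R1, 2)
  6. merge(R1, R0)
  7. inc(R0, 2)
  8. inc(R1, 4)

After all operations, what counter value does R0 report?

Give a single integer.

Answer: 7

Derivation:
Op 1: merge R1<->R2 -> R1=(0,0,0) R2=(0,0,0)
Op 2: merge R2<->R1 -> R2=(0,0,0) R1=(0,0,0)
Op 3: inc R1 by 3 -> R1=(0,3,0) value=3
Op 4: merge R1<->R2 -> R1=(0,3,0) R2=(0,3,0)
Op 5: inc R1 by 2 -> R1=(0,5,0) value=5
Op 6: merge R1<->R0 -> R1=(0,5,0) R0=(0,5,0)
Op 7: inc R0 by 2 -> R0=(2,5,0) value=7
Op 8: inc R1 by 4 -> R1=(0,9,0) value=9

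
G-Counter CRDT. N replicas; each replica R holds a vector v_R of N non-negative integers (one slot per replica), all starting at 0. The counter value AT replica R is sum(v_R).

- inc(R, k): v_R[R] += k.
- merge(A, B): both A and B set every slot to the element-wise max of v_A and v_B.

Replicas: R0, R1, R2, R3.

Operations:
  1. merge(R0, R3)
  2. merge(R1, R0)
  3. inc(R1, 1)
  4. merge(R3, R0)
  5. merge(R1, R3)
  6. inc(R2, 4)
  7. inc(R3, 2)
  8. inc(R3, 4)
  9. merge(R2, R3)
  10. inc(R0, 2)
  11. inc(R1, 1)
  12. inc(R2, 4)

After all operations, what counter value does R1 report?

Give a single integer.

Answer: 2

Derivation:
Op 1: merge R0<->R3 -> R0=(0,0,0,0) R3=(0,0,0,0)
Op 2: merge R1<->R0 -> R1=(0,0,0,0) R0=(0,0,0,0)
Op 3: inc R1 by 1 -> R1=(0,1,0,0) value=1
Op 4: merge R3<->R0 -> R3=(0,0,0,0) R0=(0,0,0,0)
Op 5: merge R1<->R3 -> R1=(0,1,0,0) R3=(0,1,0,0)
Op 6: inc R2 by 4 -> R2=(0,0,4,0) value=4
Op 7: inc R3 by 2 -> R3=(0,1,0,2) value=3
Op 8: inc R3 by 4 -> R3=(0,1,0,6) value=7
Op 9: merge R2<->R3 -> R2=(0,1,4,6) R3=(0,1,4,6)
Op 10: inc R0 by 2 -> R0=(2,0,0,0) value=2
Op 11: inc R1 by 1 -> R1=(0,2,0,0) value=2
Op 12: inc R2 by 4 -> R2=(0,1,8,6) value=15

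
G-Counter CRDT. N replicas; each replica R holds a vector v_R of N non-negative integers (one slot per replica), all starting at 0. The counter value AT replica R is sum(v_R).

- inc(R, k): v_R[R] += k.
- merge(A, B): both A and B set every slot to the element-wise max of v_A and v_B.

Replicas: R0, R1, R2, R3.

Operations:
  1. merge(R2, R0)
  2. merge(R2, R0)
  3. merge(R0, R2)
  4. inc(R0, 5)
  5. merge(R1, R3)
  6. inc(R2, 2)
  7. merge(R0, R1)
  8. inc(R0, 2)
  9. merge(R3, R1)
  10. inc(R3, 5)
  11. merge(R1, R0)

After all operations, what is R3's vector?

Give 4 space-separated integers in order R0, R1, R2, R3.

Op 1: merge R2<->R0 -> R2=(0,0,0,0) R0=(0,0,0,0)
Op 2: merge R2<->R0 -> R2=(0,0,0,0) R0=(0,0,0,0)
Op 3: merge R0<->R2 -> R0=(0,0,0,0) R2=(0,0,0,0)
Op 4: inc R0 by 5 -> R0=(5,0,0,0) value=5
Op 5: merge R1<->R3 -> R1=(0,0,0,0) R3=(0,0,0,0)
Op 6: inc R2 by 2 -> R2=(0,0,2,0) value=2
Op 7: merge R0<->R1 -> R0=(5,0,0,0) R1=(5,0,0,0)
Op 8: inc R0 by 2 -> R0=(7,0,0,0) value=7
Op 9: merge R3<->R1 -> R3=(5,0,0,0) R1=(5,0,0,0)
Op 10: inc R3 by 5 -> R3=(5,0,0,5) value=10
Op 11: merge R1<->R0 -> R1=(7,0,0,0) R0=(7,0,0,0)

Answer: 5 0 0 5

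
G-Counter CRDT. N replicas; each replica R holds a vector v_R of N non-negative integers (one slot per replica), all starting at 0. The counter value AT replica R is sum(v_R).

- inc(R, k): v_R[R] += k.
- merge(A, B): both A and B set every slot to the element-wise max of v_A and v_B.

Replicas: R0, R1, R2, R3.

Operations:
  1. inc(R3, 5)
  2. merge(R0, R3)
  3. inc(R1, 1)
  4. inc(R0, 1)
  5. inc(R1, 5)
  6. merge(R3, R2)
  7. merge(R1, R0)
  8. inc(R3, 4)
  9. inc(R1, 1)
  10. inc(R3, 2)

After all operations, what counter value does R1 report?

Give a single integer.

Answer: 13

Derivation:
Op 1: inc R3 by 5 -> R3=(0,0,0,5) value=5
Op 2: merge R0<->R3 -> R0=(0,0,0,5) R3=(0,0,0,5)
Op 3: inc R1 by 1 -> R1=(0,1,0,0) value=1
Op 4: inc R0 by 1 -> R0=(1,0,0,5) value=6
Op 5: inc R1 by 5 -> R1=(0,6,0,0) value=6
Op 6: merge R3<->R2 -> R3=(0,0,0,5) R2=(0,0,0,5)
Op 7: merge R1<->R0 -> R1=(1,6,0,5) R0=(1,6,0,5)
Op 8: inc R3 by 4 -> R3=(0,0,0,9) value=9
Op 9: inc R1 by 1 -> R1=(1,7,0,5) value=13
Op 10: inc R3 by 2 -> R3=(0,0,0,11) value=11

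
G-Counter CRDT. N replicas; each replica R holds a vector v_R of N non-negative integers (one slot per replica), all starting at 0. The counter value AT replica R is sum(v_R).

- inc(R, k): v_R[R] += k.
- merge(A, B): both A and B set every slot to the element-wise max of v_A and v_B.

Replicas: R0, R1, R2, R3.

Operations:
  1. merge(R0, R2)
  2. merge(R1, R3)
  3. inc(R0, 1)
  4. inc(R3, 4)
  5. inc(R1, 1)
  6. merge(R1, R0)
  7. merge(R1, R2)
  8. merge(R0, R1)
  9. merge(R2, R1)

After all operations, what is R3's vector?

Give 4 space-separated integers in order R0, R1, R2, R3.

Answer: 0 0 0 4

Derivation:
Op 1: merge R0<->R2 -> R0=(0,0,0,0) R2=(0,0,0,0)
Op 2: merge R1<->R3 -> R1=(0,0,0,0) R3=(0,0,0,0)
Op 3: inc R0 by 1 -> R0=(1,0,0,0) value=1
Op 4: inc R3 by 4 -> R3=(0,0,0,4) value=4
Op 5: inc R1 by 1 -> R1=(0,1,0,0) value=1
Op 6: merge R1<->R0 -> R1=(1,1,0,0) R0=(1,1,0,0)
Op 7: merge R1<->R2 -> R1=(1,1,0,0) R2=(1,1,0,0)
Op 8: merge R0<->R1 -> R0=(1,1,0,0) R1=(1,1,0,0)
Op 9: merge R2<->R1 -> R2=(1,1,0,0) R1=(1,1,0,0)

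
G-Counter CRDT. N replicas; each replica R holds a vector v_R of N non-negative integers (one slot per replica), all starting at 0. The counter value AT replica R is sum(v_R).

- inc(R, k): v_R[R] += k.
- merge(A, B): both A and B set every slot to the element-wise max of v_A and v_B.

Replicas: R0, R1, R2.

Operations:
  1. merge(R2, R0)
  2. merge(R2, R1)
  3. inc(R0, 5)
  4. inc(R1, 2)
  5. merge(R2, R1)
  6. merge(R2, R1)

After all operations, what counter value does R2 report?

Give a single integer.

Op 1: merge R2<->R0 -> R2=(0,0,0) R0=(0,0,0)
Op 2: merge R2<->R1 -> R2=(0,0,0) R1=(0,0,0)
Op 3: inc R0 by 5 -> R0=(5,0,0) value=5
Op 4: inc R1 by 2 -> R1=(0,2,0) value=2
Op 5: merge R2<->R1 -> R2=(0,2,0) R1=(0,2,0)
Op 6: merge R2<->R1 -> R2=(0,2,0) R1=(0,2,0)

Answer: 2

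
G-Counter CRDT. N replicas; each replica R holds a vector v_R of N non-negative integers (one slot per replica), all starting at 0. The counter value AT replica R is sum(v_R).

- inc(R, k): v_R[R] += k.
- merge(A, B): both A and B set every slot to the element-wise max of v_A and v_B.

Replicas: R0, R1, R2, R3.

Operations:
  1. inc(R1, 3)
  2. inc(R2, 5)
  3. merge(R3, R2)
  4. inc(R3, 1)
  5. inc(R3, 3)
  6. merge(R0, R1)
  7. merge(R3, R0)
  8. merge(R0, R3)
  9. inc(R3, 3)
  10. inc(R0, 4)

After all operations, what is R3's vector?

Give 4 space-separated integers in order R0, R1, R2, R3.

Op 1: inc R1 by 3 -> R1=(0,3,0,0) value=3
Op 2: inc R2 by 5 -> R2=(0,0,5,0) value=5
Op 3: merge R3<->R2 -> R3=(0,0,5,0) R2=(0,0,5,0)
Op 4: inc R3 by 1 -> R3=(0,0,5,1) value=6
Op 5: inc R3 by 3 -> R3=(0,0,5,4) value=9
Op 6: merge R0<->R1 -> R0=(0,3,0,0) R1=(0,3,0,0)
Op 7: merge R3<->R0 -> R3=(0,3,5,4) R0=(0,3,5,4)
Op 8: merge R0<->R3 -> R0=(0,3,5,4) R3=(0,3,5,4)
Op 9: inc R3 by 3 -> R3=(0,3,5,7) value=15
Op 10: inc R0 by 4 -> R0=(4,3,5,4) value=16

Answer: 0 3 5 7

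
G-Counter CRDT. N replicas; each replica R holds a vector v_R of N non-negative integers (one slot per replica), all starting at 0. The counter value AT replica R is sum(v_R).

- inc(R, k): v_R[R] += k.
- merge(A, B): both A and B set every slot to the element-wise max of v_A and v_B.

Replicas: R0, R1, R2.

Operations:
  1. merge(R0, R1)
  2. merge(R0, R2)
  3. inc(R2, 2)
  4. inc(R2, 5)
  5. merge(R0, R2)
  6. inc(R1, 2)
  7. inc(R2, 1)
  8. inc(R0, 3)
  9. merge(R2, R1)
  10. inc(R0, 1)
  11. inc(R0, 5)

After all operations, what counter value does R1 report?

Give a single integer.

Answer: 10

Derivation:
Op 1: merge R0<->R1 -> R0=(0,0,0) R1=(0,0,0)
Op 2: merge R0<->R2 -> R0=(0,0,0) R2=(0,0,0)
Op 3: inc R2 by 2 -> R2=(0,0,2) value=2
Op 4: inc R2 by 5 -> R2=(0,0,7) value=7
Op 5: merge R0<->R2 -> R0=(0,0,7) R2=(0,0,7)
Op 6: inc R1 by 2 -> R1=(0,2,0) value=2
Op 7: inc R2 by 1 -> R2=(0,0,8) value=8
Op 8: inc R0 by 3 -> R0=(3,0,7) value=10
Op 9: merge R2<->R1 -> R2=(0,2,8) R1=(0,2,8)
Op 10: inc R0 by 1 -> R0=(4,0,7) value=11
Op 11: inc R0 by 5 -> R0=(9,0,7) value=16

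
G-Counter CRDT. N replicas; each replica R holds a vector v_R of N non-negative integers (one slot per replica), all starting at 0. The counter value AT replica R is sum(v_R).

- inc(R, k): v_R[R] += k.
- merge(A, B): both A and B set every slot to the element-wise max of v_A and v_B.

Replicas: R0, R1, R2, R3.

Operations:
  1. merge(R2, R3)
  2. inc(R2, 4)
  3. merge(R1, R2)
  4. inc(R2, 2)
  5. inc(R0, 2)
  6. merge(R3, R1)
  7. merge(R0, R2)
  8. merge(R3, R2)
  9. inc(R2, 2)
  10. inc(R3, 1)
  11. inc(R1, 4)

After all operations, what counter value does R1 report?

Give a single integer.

Op 1: merge R2<->R3 -> R2=(0,0,0,0) R3=(0,0,0,0)
Op 2: inc R2 by 4 -> R2=(0,0,4,0) value=4
Op 3: merge R1<->R2 -> R1=(0,0,4,0) R2=(0,0,4,0)
Op 4: inc R2 by 2 -> R2=(0,0,6,0) value=6
Op 5: inc R0 by 2 -> R0=(2,0,0,0) value=2
Op 6: merge R3<->R1 -> R3=(0,0,4,0) R1=(0,0,4,0)
Op 7: merge R0<->R2 -> R0=(2,0,6,0) R2=(2,0,6,0)
Op 8: merge R3<->R2 -> R3=(2,0,6,0) R2=(2,0,6,0)
Op 9: inc R2 by 2 -> R2=(2,0,8,0) value=10
Op 10: inc R3 by 1 -> R3=(2,0,6,1) value=9
Op 11: inc R1 by 4 -> R1=(0,4,4,0) value=8

Answer: 8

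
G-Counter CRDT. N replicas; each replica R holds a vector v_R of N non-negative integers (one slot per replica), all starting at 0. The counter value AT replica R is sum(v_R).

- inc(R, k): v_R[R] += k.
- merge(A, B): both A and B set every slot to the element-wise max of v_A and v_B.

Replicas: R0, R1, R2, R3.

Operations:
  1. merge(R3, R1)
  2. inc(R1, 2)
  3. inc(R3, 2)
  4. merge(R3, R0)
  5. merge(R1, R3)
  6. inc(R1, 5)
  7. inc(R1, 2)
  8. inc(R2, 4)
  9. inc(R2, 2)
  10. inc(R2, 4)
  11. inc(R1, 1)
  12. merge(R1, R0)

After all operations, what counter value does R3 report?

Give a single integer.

Answer: 4

Derivation:
Op 1: merge R3<->R1 -> R3=(0,0,0,0) R1=(0,0,0,0)
Op 2: inc R1 by 2 -> R1=(0,2,0,0) value=2
Op 3: inc R3 by 2 -> R3=(0,0,0,2) value=2
Op 4: merge R3<->R0 -> R3=(0,0,0,2) R0=(0,0,0,2)
Op 5: merge R1<->R3 -> R1=(0,2,0,2) R3=(0,2,0,2)
Op 6: inc R1 by 5 -> R1=(0,7,0,2) value=9
Op 7: inc R1 by 2 -> R1=(0,9,0,2) value=11
Op 8: inc R2 by 4 -> R2=(0,0,4,0) value=4
Op 9: inc R2 by 2 -> R2=(0,0,6,0) value=6
Op 10: inc R2 by 4 -> R2=(0,0,10,0) value=10
Op 11: inc R1 by 1 -> R1=(0,10,0,2) value=12
Op 12: merge R1<->R0 -> R1=(0,10,0,2) R0=(0,10,0,2)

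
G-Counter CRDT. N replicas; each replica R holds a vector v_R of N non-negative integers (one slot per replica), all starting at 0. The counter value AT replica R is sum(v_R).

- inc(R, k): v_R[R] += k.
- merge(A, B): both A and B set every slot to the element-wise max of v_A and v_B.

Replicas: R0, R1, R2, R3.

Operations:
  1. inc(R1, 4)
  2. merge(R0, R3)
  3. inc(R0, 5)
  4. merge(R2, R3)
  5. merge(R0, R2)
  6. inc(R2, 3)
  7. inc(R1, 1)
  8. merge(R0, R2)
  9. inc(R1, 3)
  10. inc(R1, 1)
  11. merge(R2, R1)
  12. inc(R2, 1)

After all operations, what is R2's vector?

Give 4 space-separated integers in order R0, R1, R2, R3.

Op 1: inc R1 by 4 -> R1=(0,4,0,0) value=4
Op 2: merge R0<->R3 -> R0=(0,0,0,0) R3=(0,0,0,0)
Op 3: inc R0 by 5 -> R0=(5,0,0,0) value=5
Op 4: merge R2<->R3 -> R2=(0,0,0,0) R3=(0,0,0,0)
Op 5: merge R0<->R2 -> R0=(5,0,0,0) R2=(5,0,0,0)
Op 6: inc R2 by 3 -> R2=(5,0,3,0) value=8
Op 7: inc R1 by 1 -> R1=(0,5,0,0) value=5
Op 8: merge R0<->R2 -> R0=(5,0,3,0) R2=(5,0,3,0)
Op 9: inc R1 by 3 -> R1=(0,8,0,0) value=8
Op 10: inc R1 by 1 -> R1=(0,9,0,0) value=9
Op 11: merge R2<->R1 -> R2=(5,9,3,0) R1=(5,9,3,0)
Op 12: inc R2 by 1 -> R2=(5,9,4,0) value=18

Answer: 5 9 4 0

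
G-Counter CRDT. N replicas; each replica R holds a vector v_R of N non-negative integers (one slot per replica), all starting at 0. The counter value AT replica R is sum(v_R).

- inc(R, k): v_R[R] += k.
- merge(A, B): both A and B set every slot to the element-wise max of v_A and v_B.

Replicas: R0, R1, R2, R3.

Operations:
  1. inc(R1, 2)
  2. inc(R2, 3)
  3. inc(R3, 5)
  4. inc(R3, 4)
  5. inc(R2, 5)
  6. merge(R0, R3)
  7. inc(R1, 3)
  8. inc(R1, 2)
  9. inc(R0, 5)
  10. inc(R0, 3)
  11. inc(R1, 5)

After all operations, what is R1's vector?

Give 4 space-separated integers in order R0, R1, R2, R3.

Answer: 0 12 0 0

Derivation:
Op 1: inc R1 by 2 -> R1=(0,2,0,0) value=2
Op 2: inc R2 by 3 -> R2=(0,0,3,0) value=3
Op 3: inc R3 by 5 -> R3=(0,0,0,5) value=5
Op 4: inc R3 by 4 -> R3=(0,0,0,9) value=9
Op 5: inc R2 by 5 -> R2=(0,0,8,0) value=8
Op 6: merge R0<->R3 -> R0=(0,0,0,9) R3=(0,0,0,9)
Op 7: inc R1 by 3 -> R1=(0,5,0,0) value=5
Op 8: inc R1 by 2 -> R1=(0,7,0,0) value=7
Op 9: inc R0 by 5 -> R0=(5,0,0,9) value=14
Op 10: inc R0 by 3 -> R0=(8,0,0,9) value=17
Op 11: inc R1 by 5 -> R1=(0,12,0,0) value=12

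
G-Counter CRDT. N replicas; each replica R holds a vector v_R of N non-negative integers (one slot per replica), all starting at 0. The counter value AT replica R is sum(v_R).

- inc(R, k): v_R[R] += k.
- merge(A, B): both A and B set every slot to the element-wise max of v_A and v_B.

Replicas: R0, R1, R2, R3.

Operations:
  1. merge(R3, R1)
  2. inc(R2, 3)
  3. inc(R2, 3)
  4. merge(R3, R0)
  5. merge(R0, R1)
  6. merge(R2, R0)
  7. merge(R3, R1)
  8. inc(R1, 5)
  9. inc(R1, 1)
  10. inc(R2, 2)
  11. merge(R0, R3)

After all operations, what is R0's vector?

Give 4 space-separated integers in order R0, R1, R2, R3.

Answer: 0 0 6 0

Derivation:
Op 1: merge R3<->R1 -> R3=(0,0,0,0) R1=(0,0,0,0)
Op 2: inc R2 by 3 -> R2=(0,0,3,0) value=3
Op 3: inc R2 by 3 -> R2=(0,0,6,0) value=6
Op 4: merge R3<->R0 -> R3=(0,0,0,0) R0=(0,0,0,0)
Op 5: merge R0<->R1 -> R0=(0,0,0,0) R1=(0,0,0,0)
Op 6: merge R2<->R0 -> R2=(0,0,6,0) R0=(0,0,6,0)
Op 7: merge R3<->R1 -> R3=(0,0,0,0) R1=(0,0,0,0)
Op 8: inc R1 by 5 -> R1=(0,5,0,0) value=5
Op 9: inc R1 by 1 -> R1=(0,6,0,0) value=6
Op 10: inc R2 by 2 -> R2=(0,0,8,0) value=8
Op 11: merge R0<->R3 -> R0=(0,0,6,0) R3=(0,0,6,0)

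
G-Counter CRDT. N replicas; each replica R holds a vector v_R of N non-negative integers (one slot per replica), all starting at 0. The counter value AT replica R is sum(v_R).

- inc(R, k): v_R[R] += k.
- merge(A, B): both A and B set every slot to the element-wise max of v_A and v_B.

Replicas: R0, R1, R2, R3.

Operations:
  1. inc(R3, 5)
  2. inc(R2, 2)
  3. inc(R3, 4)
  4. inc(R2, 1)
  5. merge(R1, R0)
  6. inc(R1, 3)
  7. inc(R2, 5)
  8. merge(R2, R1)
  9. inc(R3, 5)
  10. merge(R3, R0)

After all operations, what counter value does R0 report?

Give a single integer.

Answer: 14

Derivation:
Op 1: inc R3 by 5 -> R3=(0,0,0,5) value=5
Op 2: inc R2 by 2 -> R2=(0,0,2,0) value=2
Op 3: inc R3 by 4 -> R3=(0,0,0,9) value=9
Op 4: inc R2 by 1 -> R2=(0,0,3,0) value=3
Op 5: merge R1<->R0 -> R1=(0,0,0,0) R0=(0,0,0,0)
Op 6: inc R1 by 3 -> R1=(0,3,0,0) value=3
Op 7: inc R2 by 5 -> R2=(0,0,8,0) value=8
Op 8: merge R2<->R1 -> R2=(0,3,8,0) R1=(0,3,8,0)
Op 9: inc R3 by 5 -> R3=(0,0,0,14) value=14
Op 10: merge R3<->R0 -> R3=(0,0,0,14) R0=(0,0,0,14)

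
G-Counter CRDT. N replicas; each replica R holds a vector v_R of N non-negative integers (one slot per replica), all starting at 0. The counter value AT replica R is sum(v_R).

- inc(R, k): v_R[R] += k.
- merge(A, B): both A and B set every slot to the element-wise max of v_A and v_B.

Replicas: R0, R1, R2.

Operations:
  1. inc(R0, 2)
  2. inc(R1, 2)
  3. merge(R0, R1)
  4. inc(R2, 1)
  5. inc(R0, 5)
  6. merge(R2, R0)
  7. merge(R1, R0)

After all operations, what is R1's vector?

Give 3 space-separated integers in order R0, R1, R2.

Op 1: inc R0 by 2 -> R0=(2,0,0) value=2
Op 2: inc R1 by 2 -> R1=(0,2,0) value=2
Op 3: merge R0<->R1 -> R0=(2,2,0) R1=(2,2,0)
Op 4: inc R2 by 1 -> R2=(0,0,1) value=1
Op 5: inc R0 by 5 -> R0=(7,2,0) value=9
Op 6: merge R2<->R0 -> R2=(7,2,1) R0=(7,2,1)
Op 7: merge R1<->R0 -> R1=(7,2,1) R0=(7,2,1)

Answer: 7 2 1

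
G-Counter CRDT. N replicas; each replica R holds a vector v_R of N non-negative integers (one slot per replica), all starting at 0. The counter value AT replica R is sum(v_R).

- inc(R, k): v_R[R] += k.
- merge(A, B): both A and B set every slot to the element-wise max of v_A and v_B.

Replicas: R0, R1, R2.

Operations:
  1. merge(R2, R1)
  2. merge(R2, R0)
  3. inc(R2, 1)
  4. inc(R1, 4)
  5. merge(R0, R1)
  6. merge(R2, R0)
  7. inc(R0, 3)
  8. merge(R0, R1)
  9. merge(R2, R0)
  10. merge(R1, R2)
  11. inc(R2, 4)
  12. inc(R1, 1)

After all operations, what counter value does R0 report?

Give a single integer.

Op 1: merge R2<->R1 -> R2=(0,0,0) R1=(0,0,0)
Op 2: merge R2<->R0 -> R2=(0,0,0) R0=(0,0,0)
Op 3: inc R2 by 1 -> R2=(0,0,1) value=1
Op 4: inc R1 by 4 -> R1=(0,4,0) value=4
Op 5: merge R0<->R1 -> R0=(0,4,0) R1=(0,4,0)
Op 6: merge R2<->R0 -> R2=(0,4,1) R0=(0,4,1)
Op 7: inc R0 by 3 -> R0=(3,4,1) value=8
Op 8: merge R0<->R1 -> R0=(3,4,1) R1=(3,4,1)
Op 9: merge R2<->R0 -> R2=(3,4,1) R0=(3,4,1)
Op 10: merge R1<->R2 -> R1=(3,4,1) R2=(3,4,1)
Op 11: inc R2 by 4 -> R2=(3,4,5) value=12
Op 12: inc R1 by 1 -> R1=(3,5,1) value=9

Answer: 8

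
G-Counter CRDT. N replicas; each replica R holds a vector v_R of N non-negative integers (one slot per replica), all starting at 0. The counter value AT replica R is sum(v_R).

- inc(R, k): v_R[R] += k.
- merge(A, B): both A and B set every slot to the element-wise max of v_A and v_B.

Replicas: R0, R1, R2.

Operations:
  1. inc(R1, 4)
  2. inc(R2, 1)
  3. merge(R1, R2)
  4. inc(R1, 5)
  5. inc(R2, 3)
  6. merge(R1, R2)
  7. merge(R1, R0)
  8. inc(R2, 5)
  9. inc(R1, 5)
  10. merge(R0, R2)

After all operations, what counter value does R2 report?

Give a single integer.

Answer: 18

Derivation:
Op 1: inc R1 by 4 -> R1=(0,4,0) value=4
Op 2: inc R2 by 1 -> R2=(0,0,1) value=1
Op 3: merge R1<->R2 -> R1=(0,4,1) R2=(0,4,1)
Op 4: inc R1 by 5 -> R1=(0,9,1) value=10
Op 5: inc R2 by 3 -> R2=(0,4,4) value=8
Op 6: merge R1<->R2 -> R1=(0,9,4) R2=(0,9,4)
Op 7: merge R1<->R0 -> R1=(0,9,4) R0=(0,9,4)
Op 8: inc R2 by 5 -> R2=(0,9,9) value=18
Op 9: inc R1 by 5 -> R1=(0,14,4) value=18
Op 10: merge R0<->R2 -> R0=(0,9,9) R2=(0,9,9)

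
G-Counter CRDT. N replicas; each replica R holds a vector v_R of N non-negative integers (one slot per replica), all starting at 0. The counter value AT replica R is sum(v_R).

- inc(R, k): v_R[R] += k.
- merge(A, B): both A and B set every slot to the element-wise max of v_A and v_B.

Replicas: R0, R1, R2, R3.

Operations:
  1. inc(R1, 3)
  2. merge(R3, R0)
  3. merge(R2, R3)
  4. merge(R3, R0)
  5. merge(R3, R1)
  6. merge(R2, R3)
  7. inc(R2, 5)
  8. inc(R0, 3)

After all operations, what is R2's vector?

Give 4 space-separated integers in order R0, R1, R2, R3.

Op 1: inc R1 by 3 -> R1=(0,3,0,0) value=3
Op 2: merge R3<->R0 -> R3=(0,0,0,0) R0=(0,0,0,0)
Op 3: merge R2<->R3 -> R2=(0,0,0,0) R3=(0,0,0,0)
Op 4: merge R3<->R0 -> R3=(0,0,0,0) R0=(0,0,0,0)
Op 5: merge R3<->R1 -> R3=(0,3,0,0) R1=(0,3,0,0)
Op 6: merge R2<->R3 -> R2=(0,3,0,0) R3=(0,3,0,0)
Op 7: inc R2 by 5 -> R2=(0,3,5,0) value=8
Op 8: inc R0 by 3 -> R0=(3,0,0,0) value=3

Answer: 0 3 5 0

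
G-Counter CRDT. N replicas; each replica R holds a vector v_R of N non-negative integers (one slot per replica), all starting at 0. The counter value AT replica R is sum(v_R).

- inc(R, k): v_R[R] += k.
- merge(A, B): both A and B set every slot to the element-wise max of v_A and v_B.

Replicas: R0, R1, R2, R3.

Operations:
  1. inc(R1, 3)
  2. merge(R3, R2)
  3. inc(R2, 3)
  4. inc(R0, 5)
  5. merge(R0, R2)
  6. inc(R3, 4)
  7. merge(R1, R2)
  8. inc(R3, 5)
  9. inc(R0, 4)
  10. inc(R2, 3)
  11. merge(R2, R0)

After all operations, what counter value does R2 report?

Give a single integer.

Op 1: inc R1 by 3 -> R1=(0,3,0,0) value=3
Op 2: merge R3<->R2 -> R3=(0,0,0,0) R2=(0,0,0,0)
Op 3: inc R2 by 3 -> R2=(0,0,3,0) value=3
Op 4: inc R0 by 5 -> R0=(5,0,0,0) value=5
Op 5: merge R0<->R2 -> R0=(5,0,3,0) R2=(5,0,3,0)
Op 6: inc R3 by 4 -> R3=(0,0,0,4) value=4
Op 7: merge R1<->R2 -> R1=(5,3,3,0) R2=(5,3,3,0)
Op 8: inc R3 by 5 -> R3=(0,0,0,9) value=9
Op 9: inc R0 by 4 -> R0=(9,0,3,0) value=12
Op 10: inc R2 by 3 -> R2=(5,3,6,0) value=14
Op 11: merge R2<->R0 -> R2=(9,3,6,0) R0=(9,3,6,0)

Answer: 18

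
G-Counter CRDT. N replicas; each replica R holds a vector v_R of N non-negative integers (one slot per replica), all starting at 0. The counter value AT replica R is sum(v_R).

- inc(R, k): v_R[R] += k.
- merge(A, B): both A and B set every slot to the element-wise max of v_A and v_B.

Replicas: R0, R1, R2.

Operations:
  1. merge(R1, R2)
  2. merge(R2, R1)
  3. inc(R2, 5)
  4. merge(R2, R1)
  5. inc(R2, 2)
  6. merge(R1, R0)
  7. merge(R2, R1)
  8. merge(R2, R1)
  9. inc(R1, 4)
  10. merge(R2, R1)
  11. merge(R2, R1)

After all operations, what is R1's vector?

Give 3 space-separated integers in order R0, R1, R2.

Op 1: merge R1<->R2 -> R1=(0,0,0) R2=(0,0,0)
Op 2: merge R2<->R1 -> R2=(0,0,0) R1=(0,0,0)
Op 3: inc R2 by 5 -> R2=(0,0,5) value=5
Op 4: merge R2<->R1 -> R2=(0,0,5) R1=(0,0,5)
Op 5: inc R2 by 2 -> R2=(0,0,7) value=7
Op 6: merge R1<->R0 -> R1=(0,0,5) R0=(0,0,5)
Op 7: merge R2<->R1 -> R2=(0,0,7) R1=(0,0,7)
Op 8: merge R2<->R1 -> R2=(0,0,7) R1=(0,0,7)
Op 9: inc R1 by 4 -> R1=(0,4,7) value=11
Op 10: merge R2<->R1 -> R2=(0,4,7) R1=(0,4,7)
Op 11: merge R2<->R1 -> R2=(0,4,7) R1=(0,4,7)

Answer: 0 4 7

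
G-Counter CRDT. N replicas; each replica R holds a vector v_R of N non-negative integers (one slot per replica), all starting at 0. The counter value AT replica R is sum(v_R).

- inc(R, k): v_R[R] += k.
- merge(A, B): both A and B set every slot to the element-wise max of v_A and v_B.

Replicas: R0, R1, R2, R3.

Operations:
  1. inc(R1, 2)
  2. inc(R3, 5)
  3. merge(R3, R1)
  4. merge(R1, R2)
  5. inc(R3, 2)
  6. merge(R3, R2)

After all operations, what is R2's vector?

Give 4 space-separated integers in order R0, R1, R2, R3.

Answer: 0 2 0 7

Derivation:
Op 1: inc R1 by 2 -> R1=(0,2,0,0) value=2
Op 2: inc R3 by 5 -> R3=(0,0,0,5) value=5
Op 3: merge R3<->R1 -> R3=(0,2,0,5) R1=(0,2,0,5)
Op 4: merge R1<->R2 -> R1=(0,2,0,5) R2=(0,2,0,5)
Op 5: inc R3 by 2 -> R3=(0,2,0,7) value=9
Op 6: merge R3<->R2 -> R3=(0,2,0,7) R2=(0,2,0,7)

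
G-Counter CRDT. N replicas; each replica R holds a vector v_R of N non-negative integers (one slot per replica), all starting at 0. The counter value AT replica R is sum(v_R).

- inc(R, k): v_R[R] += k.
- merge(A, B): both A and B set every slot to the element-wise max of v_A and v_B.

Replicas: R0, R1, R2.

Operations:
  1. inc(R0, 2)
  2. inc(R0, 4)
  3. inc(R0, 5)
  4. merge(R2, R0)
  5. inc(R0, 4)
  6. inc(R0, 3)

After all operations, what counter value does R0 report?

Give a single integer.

Op 1: inc R0 by 2 -> R0=(2,0,0) value=2
Op 2: inc R0 by 4 -> R0=(6,0,0) value=6
Op 3: inc R0 by 5 -> R0=(11,0,0) value=11
Op 4: merge R2<->R0 -> R2=(11,0,0) R0=(11,0,0)
Op 5: inc R0 by 4 -> R0=(15,0,0) value=15
Op 6: inc R0 by 3 -> R0=(18,0,0) value=18

Answer: 18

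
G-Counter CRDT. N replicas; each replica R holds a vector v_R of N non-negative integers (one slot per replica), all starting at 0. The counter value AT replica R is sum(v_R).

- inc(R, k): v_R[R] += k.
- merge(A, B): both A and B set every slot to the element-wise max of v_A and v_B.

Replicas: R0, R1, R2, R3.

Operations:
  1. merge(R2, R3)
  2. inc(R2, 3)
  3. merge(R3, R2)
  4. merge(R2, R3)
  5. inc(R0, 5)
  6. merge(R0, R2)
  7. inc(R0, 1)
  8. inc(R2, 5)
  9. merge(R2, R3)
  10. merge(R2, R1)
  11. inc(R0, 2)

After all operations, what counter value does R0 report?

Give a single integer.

Op 1: merge R2<->R3 -> R2=(0,0,0,0) R3=(0,0,0,0)
Op 2: inc R2 by 3 -> R2=(0,0,3,0) value=3
Op 3: merge R3<->R2 -> R3=(0,0,3,0) R2=(0,0,3,0)
Op 4: merge R2<->R3 -> R2=(0,0,3,0) R3=(0,0,3,0)
Op 5: inc R0 by 5 -> R0=(5,0,0,0) value=5
Op 6: merge R0<->R2 -> R0=(5,0,3,0) R2=(5,0,3,0)
Op 7: inc R0 by 1 -> R0=(6,0,3,0) value=9
Op 8: inc R2 by 5 -> R2=(5,0,8,0) value=13
Op 9: merge R2<->R3 -> R2=(5,0,8,0) R3=(5,0,8,0)
Op 10: merge R2<->R1 -> R2=(5,0,8,0) R1=(5,0,8,0)
Op 11: inc R0 by 2 -> R0=(8,0,3,0) value=11

Answer: 11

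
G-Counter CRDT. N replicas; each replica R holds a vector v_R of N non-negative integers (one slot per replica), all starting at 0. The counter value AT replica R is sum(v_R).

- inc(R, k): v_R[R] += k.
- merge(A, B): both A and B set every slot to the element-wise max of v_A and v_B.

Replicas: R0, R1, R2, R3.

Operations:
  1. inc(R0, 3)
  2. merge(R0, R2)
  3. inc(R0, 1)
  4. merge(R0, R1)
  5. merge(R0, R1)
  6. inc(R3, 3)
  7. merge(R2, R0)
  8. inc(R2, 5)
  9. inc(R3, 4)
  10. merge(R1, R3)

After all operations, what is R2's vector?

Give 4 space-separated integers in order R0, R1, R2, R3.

Op 1: inc R0 by 3 -> R0=(3,0,0,0) value=3
Op 2: merge R0<->R2 -> R0=(3,0,0,0) R2=(3,0,0,0)
Op 3: inc R0 by 1 -> R0=(4,0,0,0) value=4
Op 4: merge R0<->R1 -> R0=(4,0,0,0) R1=(4,0,0,0)
Op 5: merge R0<->R1 -> R0=(4,0,0,0) R1=(4,0,0,0)
Op 6: inc R3 by 3 -> R3=(0,0,0,3) value=3
Op 7: merge R2<->R0 -> R2=(4,0,0,0) R0=(4,0,0,0)
Op 8: inc R2 by 5 -> R2=(4,0,5,0) value=9
Op 9: inc R3 by 4 -> R3=(0,0,0,7) value=7
Op 10: merge R1<->R3 -> R1=(4,0,0,7) R3=(4,0,0,7)

Answer: 4 0 5 0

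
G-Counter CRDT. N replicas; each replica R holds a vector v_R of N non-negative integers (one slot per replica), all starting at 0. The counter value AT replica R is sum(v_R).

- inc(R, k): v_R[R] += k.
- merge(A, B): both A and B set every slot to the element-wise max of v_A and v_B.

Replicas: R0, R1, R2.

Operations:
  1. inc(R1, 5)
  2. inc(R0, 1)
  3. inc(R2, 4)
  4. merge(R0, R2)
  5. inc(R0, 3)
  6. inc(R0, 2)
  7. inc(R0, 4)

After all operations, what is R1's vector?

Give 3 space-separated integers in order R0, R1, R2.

Op 1: inc R1 by 5 -> R1=(0,5,0) value=5
Op 2: inc R0 by 1 -> R0=(1,0,0) value=1
Op 3: inc R2 by 4 -> R2=(0,0,4) value=4
Op 4: merge R0<->R2 -> R0=(1,0,4) R2=(1,0,4)
Op 5: inc R0 by 3 -> R0=(4,0,4) value=8
Op 6: inc R0 by 2 -> R0=(6,0,4) value=10
Op 7: inc R0 by 4 -> R0=(10,0,4) value=14

Answer: 0 5 0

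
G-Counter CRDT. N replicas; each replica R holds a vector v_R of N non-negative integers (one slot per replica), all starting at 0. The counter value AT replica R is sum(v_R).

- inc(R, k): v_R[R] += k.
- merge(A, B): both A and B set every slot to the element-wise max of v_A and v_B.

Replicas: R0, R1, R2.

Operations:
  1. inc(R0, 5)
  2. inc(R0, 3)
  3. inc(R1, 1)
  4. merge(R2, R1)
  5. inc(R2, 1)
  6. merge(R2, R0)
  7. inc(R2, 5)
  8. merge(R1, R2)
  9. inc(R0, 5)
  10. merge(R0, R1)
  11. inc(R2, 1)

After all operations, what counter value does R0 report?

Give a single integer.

Answer: 20

Derivation:
Op 1: inc R0 by 5 -> R0=(5,0,0) value=5
Op 2: inc R0 by 3 -> R0=(8,0,0) value=8
Op 3: inc R1 by 1 -> R1=(0,1,0) value=1
Op 4: merge R2<->R1 -> R2=(0,1,0) R1=(0,1,0)
Op 5: inc R2 by 1 -> R2=(0,1,1) value=2
Op 6: merge R2<->R0 -> R2=(8,1,1) R0=(8,1,1)
Op 7: inc R2 by 5 -> R2=(8,1,6) value=15
Op 8: merge R1<->R2 -> R1=(8,1,6) R2=(8,1,6)
Op 9: inc R0 by 5 -> R0=(13,1,1) value=15
Op 10: merge R0<->R1 -> R0=(13,1,6) R1=(13,1,6)
Op 11: inc R2 by 1 -> R2=(8,1,7) value=16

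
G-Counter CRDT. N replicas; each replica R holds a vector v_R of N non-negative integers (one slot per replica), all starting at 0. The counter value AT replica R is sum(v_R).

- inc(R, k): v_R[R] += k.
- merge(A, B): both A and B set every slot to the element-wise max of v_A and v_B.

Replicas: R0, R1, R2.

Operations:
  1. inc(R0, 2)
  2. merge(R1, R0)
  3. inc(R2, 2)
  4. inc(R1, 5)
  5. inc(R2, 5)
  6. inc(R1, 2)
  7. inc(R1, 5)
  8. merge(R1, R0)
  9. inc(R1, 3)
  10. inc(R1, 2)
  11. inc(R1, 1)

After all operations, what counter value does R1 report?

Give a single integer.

Op 1: inc R0 by 2 -> R0=(2,0,0) value=2
Op 2: merge R1<->R0 -> R1=(2,0,0) R0=(2,0,0)
Op 3: inc R2 by 2 -> R2=(0,0,2) value=2
Op 4: inc R1 by 5 -> R1=(2,5,0) value=7
Op 5: inc R2 by 5 -> R2=(0,0,7) value=7
Op 6: inc R1 by 2 -> R1=(2,7,0) value=9
Op 7: inc R1 by 5 -> R1=(2,12,0) value=14
Op 8: merge R1<->R0 -> R1=(2,12,0) R0=(2,12,0)
Op 9: inc R1 by 3 -> R1=(2,15,0) value=17
Op 10: inc R1 by 2 -> R1=(2,17,0) value=19
Op 11: inc R1 by 1 -> R1=(2,18,0) value=20

Answer: 20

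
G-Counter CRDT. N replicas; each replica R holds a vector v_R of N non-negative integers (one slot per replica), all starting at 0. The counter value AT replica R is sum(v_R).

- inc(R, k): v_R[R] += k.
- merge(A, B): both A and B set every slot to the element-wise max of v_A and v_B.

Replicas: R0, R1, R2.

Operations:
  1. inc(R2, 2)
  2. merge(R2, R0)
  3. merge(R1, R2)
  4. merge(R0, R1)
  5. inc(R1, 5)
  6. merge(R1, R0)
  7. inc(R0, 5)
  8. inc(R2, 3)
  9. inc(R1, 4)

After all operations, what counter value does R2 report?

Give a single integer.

Answer: 5

Derivation:
Op 1: inc R2 by 2 -> R2=(0,0,2) value=2
Op 2: merge R2<->R0 -> R2=(0,0,2) R0=(0,0,2)
Op 3: merge R1<->R2 -> R1=(0,0,2) R2=(0,0,2)
Op 4: merge R0<->R1 -> R0=(0,0,2) R1=(0,0,2)
Op 5: inc R1 by 5 -> R1=(0,5,2) value=7
Op 6: merge R1<->R0 -> R1=(0,5,2) R0=(0,5,2)
Op 7: inc R0 by 5 -> R0=(5,5,2) value=12
Op 8: inc R2 by 3 -> R2=(0,0,5) value=5
Op 9: inc R1 by 4 -> R1=(0,9,2) value=11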